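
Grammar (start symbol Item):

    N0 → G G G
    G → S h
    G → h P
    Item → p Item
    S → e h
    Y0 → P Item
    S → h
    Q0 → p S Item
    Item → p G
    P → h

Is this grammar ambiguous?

Witness: p h h

Derivation 1: Item ⇒ p G ⇒ p S h ⇒ p h h
Derivation 2: Item ⇒ p G ⇒ p h P ⇒ p h h

Two distinct leftmost derivations for the same string.

Ambiguous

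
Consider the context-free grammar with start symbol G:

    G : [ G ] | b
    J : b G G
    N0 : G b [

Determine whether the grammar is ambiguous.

Only G is reachable from G; ignoring the rest: Each string is a nest of matched brackets around a single atom. An opening bracket forces the recursive rule; an atom forces the base rule.

Unambiguous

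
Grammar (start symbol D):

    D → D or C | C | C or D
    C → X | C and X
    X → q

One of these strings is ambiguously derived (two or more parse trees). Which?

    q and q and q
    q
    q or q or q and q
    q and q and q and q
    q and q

q and q and q: 1 tree
q: 1 tree
q or q or q and q: 4 trees
q and q and q and q: 1 tree
q and q: 1 tree

q or q or q and q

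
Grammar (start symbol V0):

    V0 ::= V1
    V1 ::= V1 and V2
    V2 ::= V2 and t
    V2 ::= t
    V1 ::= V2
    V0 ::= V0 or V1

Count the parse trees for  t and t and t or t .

4

Parse trees for t and t and t or t:
  [V0 [V0 [V1 [V1 [V2 t]] and [V2 [V2 t] and t]]] or [V1 [V2 t]]]
  [V0 [V0 [V1 [V1 [V1 [V2 t]] and [V2 t]] and [V2 t]]] or [V1 [V2 t]]]
  [V0 [V0 [V1 [V1 [V2 [V2 t] and t]] and [V2 t]]] or [V1 [V2 t]]]
  [V0 [V0 [V1 [V2 [V2 [V2 t] and t] and t]]] or [V1 [V2 t]]]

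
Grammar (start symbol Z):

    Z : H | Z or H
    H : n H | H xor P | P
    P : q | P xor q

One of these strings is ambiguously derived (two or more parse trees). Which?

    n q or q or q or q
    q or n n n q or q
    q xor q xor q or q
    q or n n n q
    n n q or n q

n q or q or q or q: 1 tree
q or n n n q or q: 1 tree
q xor q xor q or q: 4 trees
q or n n n q: 1 tree
n n q or n q: 1 tree

q xor q xor q or q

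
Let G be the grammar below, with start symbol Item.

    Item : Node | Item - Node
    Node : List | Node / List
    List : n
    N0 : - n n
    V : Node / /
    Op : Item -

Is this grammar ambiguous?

Unambiguous

Only Item, Node, List are reachable from Item; ignoring the rest: Item → Item - Node | Node  ;  Node → Node / List | List  — a left-associative chain with List at the bottom. Each string factors uniquely by precedence.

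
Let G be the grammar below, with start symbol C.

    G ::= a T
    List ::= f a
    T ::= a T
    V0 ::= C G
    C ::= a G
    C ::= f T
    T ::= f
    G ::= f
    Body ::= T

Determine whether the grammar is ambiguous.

Unambiguous

(V0, Body, List are unreachable from C, so their rules don't affect L(C).) Each reachable nonterminal has at most one production per leading terminal, and all productions are right-linear; the derivation is determined token-by-token.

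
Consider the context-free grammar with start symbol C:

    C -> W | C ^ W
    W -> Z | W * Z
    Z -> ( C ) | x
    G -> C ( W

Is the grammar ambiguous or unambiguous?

Unambiguous

Only C, W, Z are reachable from C; ignoring the rest: The grammar is stratified — C handles '^' (left-recursive), W handles '*', Z atoms. Each operator has a fixed associativity and precedence level, so every string has one parse.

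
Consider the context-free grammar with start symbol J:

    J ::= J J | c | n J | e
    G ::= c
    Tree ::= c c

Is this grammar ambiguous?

Witness: c c c

Derivation 1: J ⇒ J J ⇒ J J J ⇒ c J J ⇒ c c J ⇒ c c c
Derivation 2: J ⇒ J J ⇒ c J ⇒ c J J ⇒ c c J ⇒ c c c

Two distinct leftmost derivations for the same string.

Ambiguous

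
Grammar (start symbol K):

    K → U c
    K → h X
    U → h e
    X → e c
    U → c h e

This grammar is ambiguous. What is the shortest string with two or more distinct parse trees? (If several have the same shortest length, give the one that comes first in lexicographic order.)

length 3: h e c has 2 parse trees

Two derivations of h e c:
  K ⇒ U c ⇒ h e c
  K ⇒ h X ⇒ h e c

h e c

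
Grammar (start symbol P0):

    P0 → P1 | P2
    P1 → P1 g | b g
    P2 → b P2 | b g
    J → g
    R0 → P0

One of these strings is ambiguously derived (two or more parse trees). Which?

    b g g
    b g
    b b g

b g

b g g: 1 tree
b g: 2 trees
b b g: 1 tree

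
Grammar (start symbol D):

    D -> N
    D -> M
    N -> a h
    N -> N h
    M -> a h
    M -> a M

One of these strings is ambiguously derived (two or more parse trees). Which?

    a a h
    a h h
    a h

a h

a a h: 1 tree
a h h: 1 tree
a h: 2 trees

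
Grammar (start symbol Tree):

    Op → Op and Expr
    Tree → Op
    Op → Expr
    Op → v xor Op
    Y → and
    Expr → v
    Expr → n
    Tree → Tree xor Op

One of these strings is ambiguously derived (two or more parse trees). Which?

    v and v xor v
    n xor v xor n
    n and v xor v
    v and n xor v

v and v xor v: 1 tree
n xor v xor n: 2 trees
n and v xor v: 1 tree
v and n xor v: 1 tree

n xor v xor n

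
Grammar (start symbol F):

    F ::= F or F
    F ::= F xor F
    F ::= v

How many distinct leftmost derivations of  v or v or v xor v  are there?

Parse trees for v or v or v xor v:
  [F [F v] or [F [F v] or [F [F v] xor [F v]]]]
  [F [F v] or [F [F [F v] or [F v]] xor [F v]]]
  [F [F [F v] or [F v]] or [F [F v] xor [F v]]]
  [F [F [F v] or [F [F v] or [F v]]] xor [F v]]
  [F [F [F [F v] or [F v]] or [F v]] xor [F v]]

5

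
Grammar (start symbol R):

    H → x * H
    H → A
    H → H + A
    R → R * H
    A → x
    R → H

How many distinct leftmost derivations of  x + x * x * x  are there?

Parse trees for x + x * x * x:
  [R [R [H [H [A x]] + [A x]]] * [H x * [H [A x]]]]
  [R [R [R [H [H [A x]] + [A x]]] * [H [A x]]] * [H [A x]]]

2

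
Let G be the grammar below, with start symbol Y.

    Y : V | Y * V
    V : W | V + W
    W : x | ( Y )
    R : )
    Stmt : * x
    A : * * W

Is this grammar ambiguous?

Unambiguous

(R, Stmt, A are unreachable from Y, so their rules don't affect L(Y).) The grammar is stratified — Y handles '*' (left-recursive), V handles '+', W atoms. Each operator has a fixed associativity and precedence level, so every string has one parse.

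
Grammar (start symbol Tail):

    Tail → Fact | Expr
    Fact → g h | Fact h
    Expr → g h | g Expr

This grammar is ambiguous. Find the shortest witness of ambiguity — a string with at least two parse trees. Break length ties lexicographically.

g h

length 2: g h has 2 parse trees

Two derivations of g h:
  Tail ⇒ Fact ⇒ g h
  Tail ⇒ Expr ⇒ g h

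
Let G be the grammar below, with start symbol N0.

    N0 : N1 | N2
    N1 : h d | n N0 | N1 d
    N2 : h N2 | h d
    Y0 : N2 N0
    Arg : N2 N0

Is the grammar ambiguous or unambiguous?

Witness: h d

Derivation 1: N0 ⇒ N1 ⇒ h d
Derivation 2: N0 ⇒ N2 ⇒ h d

Two distinct leftmost derivations for the same string.

Ambiguous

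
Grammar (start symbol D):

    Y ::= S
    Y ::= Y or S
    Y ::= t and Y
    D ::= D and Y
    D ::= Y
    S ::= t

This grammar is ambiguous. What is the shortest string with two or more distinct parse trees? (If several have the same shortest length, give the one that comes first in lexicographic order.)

length 1: no string has ≥2 trees
length 3: t and t has 2 parse trees

Two derivations of t and t:
  D ⇒ D and Y ⇒ Y and Y ⇒ S and Y ⇒ t and Y ⇒ t and S ⇒ t and t
  D ⇒ Y ⇒ t and Y ⇒ t and S ⇒ t and t

t and t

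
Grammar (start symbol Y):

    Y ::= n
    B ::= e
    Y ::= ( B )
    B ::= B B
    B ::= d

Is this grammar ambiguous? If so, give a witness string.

Ambiguous

Witness: ( d d d )

Derivation 1: Y ⇒ ( B ) ⇒ ( B B ) ⇒ ( B B B ) ⇒ ( d B B ) ⇒ ( d d B ) ⇒ ( d d d )
Derivation 2: Y ⇒ ( B ) ⇒ ( B B ) ⇒ ( d B ) ⇒ ( d B B ) ⇒ ( d d B ) ⇒ ( d d d )

Two distinct leftmost derivations for the same string.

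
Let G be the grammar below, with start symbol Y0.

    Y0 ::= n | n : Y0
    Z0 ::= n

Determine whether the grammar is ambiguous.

Unambiguous

Only Y0 is reachable from Y0; ignoring the rest: The reachable grammar is A → atom sep A | atom. Each atom is followed by either the separator (recurse) or end-of-string (stop) — no choice point.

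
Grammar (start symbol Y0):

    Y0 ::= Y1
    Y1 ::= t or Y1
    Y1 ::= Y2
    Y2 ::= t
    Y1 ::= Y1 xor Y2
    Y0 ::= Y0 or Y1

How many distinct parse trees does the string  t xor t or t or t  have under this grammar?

Parse trees for t xor t or t or t:
  [Y0 [Y0 [Y1 [Y1 [Y2 t]] xor [Y2 t]]] or [Y1 t or [Y1 [Y2 t]]]]
  [Y0 [Y0 [Y0 [Y1 [Y1 [Y2 t]] xor [Y2 t]]] or [Y1 [Y2 t]]] or [Y1 [Y2 t]]]

2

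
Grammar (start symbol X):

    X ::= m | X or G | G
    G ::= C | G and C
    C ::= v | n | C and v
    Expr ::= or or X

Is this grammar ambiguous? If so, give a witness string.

Witness: n and v

Derivation 1: X ⇒ G ⇒ C ⇒ C and v ⇒ n and v
Derivation 2: X ⇒ G ⇒ G and C ⇒ C and C ⇒ n and C ⇒ n and v

Two distinct leftmost derivations for the same string.

Ambiguous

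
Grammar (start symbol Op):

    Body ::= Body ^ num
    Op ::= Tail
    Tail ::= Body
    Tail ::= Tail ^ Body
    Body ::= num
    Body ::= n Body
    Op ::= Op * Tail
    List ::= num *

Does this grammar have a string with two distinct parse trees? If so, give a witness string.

Ambiguous

Witness: num ^ num

Derivation 1: Op ⇒ Tail ⇒ Body ⇒ Body ^ num ⇒ num ^ num
Derivation 2: Op ⇒ Tail ⇒ Tail ^ Body ⇒ Body ^ Body ⇒ num ^ Body ⇒ num ^ num

Two distinct leftmost derivations for the same string.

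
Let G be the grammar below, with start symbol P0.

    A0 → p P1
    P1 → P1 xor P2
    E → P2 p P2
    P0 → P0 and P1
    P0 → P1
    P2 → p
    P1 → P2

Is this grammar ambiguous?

Unambiguous

(A0, E are unreachable from P0, so their rules don't affect L(P0).) This is a standard precedence ladder (P0 over P1 over P2), with each level left-recursive on its own operator ('and' at P0, 'xor' at P1). That structure is LR(1), hence unambiguous.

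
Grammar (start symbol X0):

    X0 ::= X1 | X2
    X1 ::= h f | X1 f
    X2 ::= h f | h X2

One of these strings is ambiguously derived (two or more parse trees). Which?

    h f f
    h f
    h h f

h f f: 1 tree
h f: 2 trees
h h f: 1 tree

h f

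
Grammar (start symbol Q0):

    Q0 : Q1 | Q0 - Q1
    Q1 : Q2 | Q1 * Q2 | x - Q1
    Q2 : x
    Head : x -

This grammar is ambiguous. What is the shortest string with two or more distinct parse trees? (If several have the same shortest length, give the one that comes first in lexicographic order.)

x - x

length 1: no string has ≥2 trees
length 3: x - x has 2 parse trees

Two derivations of x - x:
  Q0 ⇒ Q1 ⇒ x - Q1 ⇒ x - Q2 ⇒ x - x
  Q0 ⇒ Q0 - Q1 ⇒ Q1 - Q1 ⇒ Q2 - Q1 ⇒ x - Q1 ⇒ x - Q2 ⇒ x - x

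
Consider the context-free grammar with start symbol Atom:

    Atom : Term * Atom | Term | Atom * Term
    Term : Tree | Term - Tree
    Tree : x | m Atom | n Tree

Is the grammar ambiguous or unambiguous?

Witness: x * x

Derivation 1: Atom ⇒ Term * Atom ⇒ Tree * Atom ⇒ x * Atom ⇒ x * Term ⇒ x * Tree ⇒ x * x
Derivation 2: Atom ⇒ Atom * Term ⇒ Term * Term ⇒ Tree * Term ⇒ x * Term ⇒ x * Tree ⇒ x * x

Two distinct leftmost derivations for the same string.

Ambiguous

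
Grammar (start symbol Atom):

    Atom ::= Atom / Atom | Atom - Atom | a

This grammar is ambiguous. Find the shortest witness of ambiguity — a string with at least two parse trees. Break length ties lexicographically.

a - a - a

length 1: no string has ≥2 trees
length 3: no string has ≥2 trees
length 5: a - a - a has 2 parse trees

Two derivations of a - a - a:
  Atom ⇒ Atom - Atom ⇒ Atom - Atom - Atom ⇒ a - Atom - Atom ⇒ a - a - Atom ⇒ a - a - a
  Atom ⇒ Atom - Atom ⇒ a - Atom ⇒ a - Atom - Atom ⇒ a - a - Atom ⇒ a - a - a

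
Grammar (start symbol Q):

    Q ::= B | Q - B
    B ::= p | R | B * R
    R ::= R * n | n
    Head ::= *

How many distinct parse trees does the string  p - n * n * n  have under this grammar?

4

Parse trees for p - n * n * n:
  [Q [Q [B p]] - [B [R [R [R n] * n] * n]]]
  [Q [Q [B p]] - [B [B [R n]] * [R [R n] * n]]]
  [Q [Q [B p]] - [B [B [R [R n] * n]] * [R n]]]
  [Q [Q [B p]] - [B [B [B [R n]] * [R n]] * [R n]]]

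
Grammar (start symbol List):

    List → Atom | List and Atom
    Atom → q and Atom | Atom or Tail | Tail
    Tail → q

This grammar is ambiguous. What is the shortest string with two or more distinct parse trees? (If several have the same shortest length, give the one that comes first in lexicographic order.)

length 1: no string has ≥2 trees
length 3: q and q has 2 parse trees

Two derivations of q and q:
  List ⇒ Atom ⇒ q and Atom ⇒ q and Tail ⇒ q and q
  List ⇒ List and Atom ⇒ Atom and Atom ⇒ Tail and Atom ⇒ q and Atom ⇒ q and Tail ⇒ q and q

q and q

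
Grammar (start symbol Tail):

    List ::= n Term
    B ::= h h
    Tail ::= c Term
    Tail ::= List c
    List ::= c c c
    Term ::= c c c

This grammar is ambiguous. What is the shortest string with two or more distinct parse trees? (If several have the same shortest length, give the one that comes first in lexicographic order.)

c c c c

length 4: c c c c has 2 parse trees

Two derivations of c c c c:
  Tail ⇒ c Term ⇒ c c c c
  Tail ⇒ List c ⇒ c c c c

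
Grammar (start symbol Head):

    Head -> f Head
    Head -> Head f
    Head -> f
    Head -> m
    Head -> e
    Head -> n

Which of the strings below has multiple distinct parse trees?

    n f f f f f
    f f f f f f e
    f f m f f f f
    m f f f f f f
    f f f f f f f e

f f m f f f f

n f f f f f: 1 tree
f f f f f f e: 1 tree
f f m f f f f: 15 trees
m f f f f f f: 1 tree
f f f f f f f e: 1 tree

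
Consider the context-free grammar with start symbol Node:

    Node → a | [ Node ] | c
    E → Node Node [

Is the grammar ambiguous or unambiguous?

Unambiguous

(E is unreachable from Node, so its rules don't affect L(Node).) L(Node) is { openⁿ atom closeⁿ : n ≥ 0 }. The bracket depth fixes n, and the derivation is forced at every step.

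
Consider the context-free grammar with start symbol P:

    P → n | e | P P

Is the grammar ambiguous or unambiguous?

Witness: e e e

Derivation 1: P ⇒ P P ⇒ e P ⇒ e P P ⇒ e e P ⇒ e e e
Derivation 2: P ⇒ P P ⇒ P P P ⇒ e P P ⇒ e e P ⇒ e e e

Two distinct leftmost derivations for the same string.

Ambiguous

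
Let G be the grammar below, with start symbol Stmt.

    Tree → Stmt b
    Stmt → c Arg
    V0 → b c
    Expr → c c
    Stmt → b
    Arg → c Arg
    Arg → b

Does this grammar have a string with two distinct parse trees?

(Expr, V0, Tree are unreachable from Stmt, so their rules don't affect L(Stmt).) Restricted to the reachable nonterminals, every rule has the form A → t or A → t B, and no two rules for the same A share a first terminal. The grammar encodes a DFA — one run per string.

Unambiguous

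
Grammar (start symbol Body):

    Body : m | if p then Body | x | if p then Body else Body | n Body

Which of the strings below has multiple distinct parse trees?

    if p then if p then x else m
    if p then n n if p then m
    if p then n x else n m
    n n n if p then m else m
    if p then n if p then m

if p then if p then x else m: 2 trees
if p then n n if p then m: 1 tree
if p then n x else n m: 1 tree
n n n if p then m else m: 1 tree
if p then n if p then m: 1 tree

if p then if p then x else m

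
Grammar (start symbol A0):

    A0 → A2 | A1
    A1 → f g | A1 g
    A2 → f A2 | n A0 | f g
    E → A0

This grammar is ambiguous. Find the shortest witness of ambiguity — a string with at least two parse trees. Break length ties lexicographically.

f g

length 2: f g has 2 parse trees

Two derivations of f g:
  A0 ⇒ A2 ⇒ f g
  A0 ⇒ A1 ⇒ f g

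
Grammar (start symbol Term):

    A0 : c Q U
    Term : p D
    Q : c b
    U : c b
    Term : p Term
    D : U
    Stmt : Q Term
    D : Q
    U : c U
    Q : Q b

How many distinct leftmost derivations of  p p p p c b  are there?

Parse trees for p p p p c b:
  [Term p [Term p [Term p [Term p [D [U c b]]]]]]
  [Term p [Term p [Term p [Term p [D [Q c b]]]]]]

2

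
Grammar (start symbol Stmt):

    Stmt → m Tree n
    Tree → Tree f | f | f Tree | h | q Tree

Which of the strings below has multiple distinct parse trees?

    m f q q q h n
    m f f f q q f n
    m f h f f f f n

m f h f f f f n

m f q q q h n: 1 tree
m f f f q q f n: 1 tree
m f h f f f f n: 5 trees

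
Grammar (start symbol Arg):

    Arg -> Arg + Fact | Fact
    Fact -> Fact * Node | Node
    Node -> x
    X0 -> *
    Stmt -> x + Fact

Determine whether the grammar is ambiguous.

(X0, Stmt are unreachable from Arg, so their rules don't affect L(Arg).) The grammar is stratified — Arg handles '+' (left-recursive), Fact handles '*', Node atoms. Each operator has a fixed associativity and precedence level, so every string has one parse.

Unambiguous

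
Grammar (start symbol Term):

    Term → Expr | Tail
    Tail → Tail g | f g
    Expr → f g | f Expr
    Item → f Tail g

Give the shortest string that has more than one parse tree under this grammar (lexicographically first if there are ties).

f g

length 2: f g has 2 parse trees

Two derivations of f g:
  Term ⇒ Expr ⇒ f g
  Term ⇒ Tail ⇒ f g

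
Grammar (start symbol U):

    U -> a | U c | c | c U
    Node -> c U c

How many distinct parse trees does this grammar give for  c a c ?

Parse trees for c a c:
  [U [U c [U a]] c]
  [U c [U [U a] c]]

2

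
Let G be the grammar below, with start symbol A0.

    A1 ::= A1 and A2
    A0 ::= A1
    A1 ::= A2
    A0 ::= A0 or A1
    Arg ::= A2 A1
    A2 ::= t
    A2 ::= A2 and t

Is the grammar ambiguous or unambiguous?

Ambiguous

Witness: t and t

Derivation 1: A0 ⇒ A1 ⇒ A1 and A2 ⇒ A2 and A2 ⇒ t and A2 ⇒ t and t
Derivation 2: A0 ⇒ A1 ⇒ A2 ⇒ A2 and t ⇒ t and t

Two distinct leftmost derivations for the same string.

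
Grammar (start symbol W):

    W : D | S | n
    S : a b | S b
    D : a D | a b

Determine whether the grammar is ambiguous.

Witness: a b

Derivation 1: W ⇒ D ⇒ a b
Derivation 2: W ⇒ S ⇒ a b

Two distinct leftmost derivations for the same string.

Ambiguous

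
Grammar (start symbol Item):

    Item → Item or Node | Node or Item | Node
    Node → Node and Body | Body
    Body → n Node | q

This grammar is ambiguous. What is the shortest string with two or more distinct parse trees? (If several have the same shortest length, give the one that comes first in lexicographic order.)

q or q

length 1: no string has ≥2 trees
length 2: no string has ≥2 trees
length 3: q or q has 2 parse trees

Two derivations of q or q:
  Item ⇒ Item or Node ⇒ Node or Node ⇒ Body or Node ⇒ q or Node ⇒ q or Body ⇒ q or q
  Item ⇒ Node or Item ⇒ Body or Item ⇒ q or Item ⇒ q or Node ⇒ q or Body ⇒ q or q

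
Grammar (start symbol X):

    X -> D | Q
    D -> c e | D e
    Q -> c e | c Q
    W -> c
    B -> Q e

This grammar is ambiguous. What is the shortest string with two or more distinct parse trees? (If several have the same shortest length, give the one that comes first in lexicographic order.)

c e

length 2: c e has 2 parse trees

Two derivations of c e:
  X ⇒ D ⇒ c e
  X ⇒ Q ⇒ c e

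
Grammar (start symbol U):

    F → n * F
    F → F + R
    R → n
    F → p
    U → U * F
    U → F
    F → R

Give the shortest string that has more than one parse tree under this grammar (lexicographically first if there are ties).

length 1: no string has ≥2 trees
length 3: n * n has 2 parse trees

Two derivations of n * n:
  U ⇒ U * F ⇒ F * F ⇒ R * F ⇒ n * F ⇒ n * R ⇒ n * n
  U ⇒ F ⇒ n * F ⇒ n * R ⇒ n * n

n * n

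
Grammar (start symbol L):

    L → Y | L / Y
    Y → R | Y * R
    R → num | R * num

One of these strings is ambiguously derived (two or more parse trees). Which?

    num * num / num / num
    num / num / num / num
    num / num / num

num * num / num / num: 2 trees
num / num / num / num: 1 tree
num / num / num: 1 tree

num * num / num / num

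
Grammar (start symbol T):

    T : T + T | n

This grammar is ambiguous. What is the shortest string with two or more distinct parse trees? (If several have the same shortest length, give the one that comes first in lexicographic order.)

n + n + n

length 1: no string has ≥2 trees
length 3: no string has ≥2 trees
length 5: n + n + n has 2 parse trees

Two derivations of n + n + n:
  T ⇒ T + T ⇒ T + T + T ⇒ n + T + T ⇒ n + n + T ⇒ n + n + n
  T ⇒ T + T ⇒ n + T ⇒ n + T + T ⇒ n + n + T ⇒ n + n + n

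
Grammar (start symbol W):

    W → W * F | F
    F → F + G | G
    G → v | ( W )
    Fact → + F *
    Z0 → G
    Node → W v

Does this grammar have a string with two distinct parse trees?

Unambiguous

(Fact, Z0, Node are unreachable from W, so their rules don't affect L(W).) The grammar is stratified — W handles '*' (left-recursive), F handles '+', G atoms. Each operator has a fixed associativity and precedence level, so every string has one parse.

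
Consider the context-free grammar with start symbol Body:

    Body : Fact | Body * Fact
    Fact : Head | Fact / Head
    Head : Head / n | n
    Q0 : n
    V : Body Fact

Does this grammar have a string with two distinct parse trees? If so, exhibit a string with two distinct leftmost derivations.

Witness: n / n

Derivation 1: Body ⇒ Fact ⇒ Head ⇒ Head / n ⇒ n / n
Derivation 2: Body ⇒ Fact ⇒ Fact / Head ⇒ Head / Head ⇒ n / Head ⇒ n / n

Two distinct leftmost derivations for the same string.

Ambiguous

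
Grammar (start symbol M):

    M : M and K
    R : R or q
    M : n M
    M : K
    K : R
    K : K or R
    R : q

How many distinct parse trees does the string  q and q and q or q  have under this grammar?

2

Parse trees for q and q and q or q:
  [M [M [M [K [R q]]] and [K [R q]]] and [K [R [R q] or q]]]
  [M [M [M [K [R q]]] and [K [R q]]] and [K [K [R q]] or [R q]]]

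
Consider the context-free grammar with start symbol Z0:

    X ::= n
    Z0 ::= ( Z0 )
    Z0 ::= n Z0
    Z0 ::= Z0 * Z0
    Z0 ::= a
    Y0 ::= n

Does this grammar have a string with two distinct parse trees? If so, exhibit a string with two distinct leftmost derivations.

Witness: n a * a

Derivation 1: Z0 ⇒ n Z0 ⇒ n Z0 * Z0 ⇒ n a * Z0 ⇒ n a * a
Derivation 2: Z0 ⇒ Z0 * Z0 ⇒ n Z0 * Z0 ⇒ n a * Z0 ⇒ n a * a

Two distinct leftmost derivations for the same string.

Ambiguous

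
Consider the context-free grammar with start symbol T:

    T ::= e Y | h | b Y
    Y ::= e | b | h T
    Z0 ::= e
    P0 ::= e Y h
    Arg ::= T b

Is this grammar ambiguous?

(Z0, P0, Arg are unreachable from T, so their rules don't affect L(T).) Each reachable nonterminal has at most one production per leading terminal, and all productions are right-linear; the derivation is determined token-by-token.

Unambiguous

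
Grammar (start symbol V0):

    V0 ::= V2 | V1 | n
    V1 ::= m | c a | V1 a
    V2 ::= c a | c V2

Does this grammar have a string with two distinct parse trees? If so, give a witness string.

Witness: c a

Derivation 1: V0 ⇒ V2 ⇒ c a
Derivation 2: V0 ⇒ V1 ⇒ c a

Two distinct leftmost derivations for the same string.

Ambiguous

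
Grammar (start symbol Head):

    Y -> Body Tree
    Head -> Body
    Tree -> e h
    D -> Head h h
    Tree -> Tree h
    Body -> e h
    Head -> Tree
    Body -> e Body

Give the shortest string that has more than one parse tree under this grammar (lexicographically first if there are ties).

length 2: e h has 2 parse trees

Two derivations of e h:
  Head ⇒ Body ⇒ e h
  Head ⇒ Tree ⇒ e h

e h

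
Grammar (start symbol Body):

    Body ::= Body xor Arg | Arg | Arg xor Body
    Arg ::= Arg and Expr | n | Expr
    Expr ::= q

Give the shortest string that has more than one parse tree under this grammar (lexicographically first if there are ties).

n xor n

length 1: no string has ≥2 trees
length 3: n xor n has 2 parse trees

Two derivations of n xor n:
  Body ⇒ Body xor Arg ⇒ Arg xor Arg ⇒ n xor Arg ⇒ n xor n
  Body ⇒ Arg xor Body ⇒ n xor Body ⇒ n xor Arg ⇒ n xor n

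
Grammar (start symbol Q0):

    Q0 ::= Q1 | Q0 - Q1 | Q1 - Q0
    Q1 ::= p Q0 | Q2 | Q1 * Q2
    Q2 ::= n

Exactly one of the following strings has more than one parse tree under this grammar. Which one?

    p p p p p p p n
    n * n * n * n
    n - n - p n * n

n - n - p n * n

p p p p p p p n: 1 tree
n * n * n * n: 1 tree
n - n - p n * n: 8 trees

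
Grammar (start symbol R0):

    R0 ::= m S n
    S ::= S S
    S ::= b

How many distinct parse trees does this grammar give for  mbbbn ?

2

Parse trees for mbbbn:
  [R0 m [S [S b] [S [S b] [S b]]] n]
  [R0 m [S [S [S b] [S b]] [S b]] n]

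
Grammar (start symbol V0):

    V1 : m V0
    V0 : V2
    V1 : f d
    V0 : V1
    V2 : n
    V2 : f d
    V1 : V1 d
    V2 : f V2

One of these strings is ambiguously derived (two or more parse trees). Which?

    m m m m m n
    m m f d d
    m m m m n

m m f d d

m m m m m n: 1 tree
m m f d d: 5 trees
m m m m n: 1 tree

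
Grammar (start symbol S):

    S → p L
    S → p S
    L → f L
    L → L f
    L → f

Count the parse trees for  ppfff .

Parse trees for ppfff:
  [S p [S p [L f [L f [L f]]]]]
  [S p [S p [L f [L [L f] f]]]]
  [S p [S p [L [L f [L f]] f]]]
  [S p [S p [L [L [L f] f] f]]]

4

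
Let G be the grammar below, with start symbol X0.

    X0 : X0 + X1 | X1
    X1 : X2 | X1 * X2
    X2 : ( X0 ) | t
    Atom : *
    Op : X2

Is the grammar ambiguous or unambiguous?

Only X0, X1, X2 are reachable from X0; ignoring the rest: X0 → X0 + X1 | X1  ;  X1 → X1 * X2 | X2  — a left-associative chain with X2 at the bottom. Each string factors uniquely by precedence.

Unambiguous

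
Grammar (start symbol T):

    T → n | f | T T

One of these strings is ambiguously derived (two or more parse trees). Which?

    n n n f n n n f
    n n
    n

n n n f n n n f: 429 trees
n n: 1 tree
n: 1 tree

n n n f n n n f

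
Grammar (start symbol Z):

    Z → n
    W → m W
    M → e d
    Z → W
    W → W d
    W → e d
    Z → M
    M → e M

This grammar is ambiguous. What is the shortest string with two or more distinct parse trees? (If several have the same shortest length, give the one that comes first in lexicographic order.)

e d

length 1: no string has ≥2 trees
length 2: e d has 2 parse trees

Two derivations of e d:
  Z ⇒ W ⇒ e d
  Z ⇒ M ⇒ e d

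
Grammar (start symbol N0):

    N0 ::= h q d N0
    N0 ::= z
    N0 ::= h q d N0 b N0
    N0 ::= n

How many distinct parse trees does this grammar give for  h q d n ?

1

Parse trees for h q d n:
  [N0 h q d [N0 n]]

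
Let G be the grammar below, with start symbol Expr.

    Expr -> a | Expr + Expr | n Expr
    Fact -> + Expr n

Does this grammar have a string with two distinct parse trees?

Ambiguous

Witness: n a + a

Derivation 1: Expr ⇒ Expr + Expr ⇒ n Expr + Expr ⇒ n a + Expr ⇒ n a + a
Derivation 2: Expr ⇒ n Expr ⇒ n Expr + Expr ⇒ n a + Expr ⇒ n a + a

Two distinct leftmost derivations for the same string.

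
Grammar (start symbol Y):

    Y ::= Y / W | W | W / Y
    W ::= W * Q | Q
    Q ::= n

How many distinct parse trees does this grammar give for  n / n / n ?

4

Parse trees for n / n / n:
  [Y [Y [Y [W [Q n]]] / [W [Q n]]] / [W [Q n]]]
  [Y [Y [W [Q n]] / [Y [W [Q n]]]] / [W [Q n]]]
  [Y [W [Q n]] / [Y [Y [W [Q n]]] / [W [Q n]]]]
  [Y [W [Q n]] / [Y [W [Q n]] / [Y [W [Q n]]]]]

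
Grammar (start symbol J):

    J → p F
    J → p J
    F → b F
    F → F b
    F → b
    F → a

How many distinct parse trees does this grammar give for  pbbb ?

4

Parse trees for pbbb:
  [J p [F b [F b [F b]]]]
  [J p [F b [F [F b] b]]]
  [J p [F [F b [F b]] b]]
  [J p [F [F [F b] b] b]]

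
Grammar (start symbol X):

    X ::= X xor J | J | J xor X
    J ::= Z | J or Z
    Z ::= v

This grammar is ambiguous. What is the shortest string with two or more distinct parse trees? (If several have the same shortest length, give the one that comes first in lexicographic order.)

length 1: no string has ≥2 trees
length 3: v xor v has 2 parse trees

Two derivations of v xor v:
  X ⇒ X xor J ⇒ J xor J ⇒ Z xor J ⇒ v xor J ⇒ v xor Z ⇒ v xor v
  X ⇒ J xor X ⇒ Z xor X ⇒ v xor X ⇒ v xor J ⇒ v xor Z ⇒ v xor v

v xor v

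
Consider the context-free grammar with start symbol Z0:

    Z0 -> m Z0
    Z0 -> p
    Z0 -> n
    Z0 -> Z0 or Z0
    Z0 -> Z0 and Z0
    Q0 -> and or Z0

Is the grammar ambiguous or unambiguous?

Witness: m n and n

Derivation 1: Z0 ⇒ m Z0 ⇒ m Z0 and Z0 ⇒ m n and Z0 ⇒ m n and n
Derivation 2: Z0 ⇒ Z0 and Z0 ⇒ m Z0 and Z0 ⇒ m n and Z0 ⇒ m n and n

Two distinct leftmost derivations for the same string.

Ambiguous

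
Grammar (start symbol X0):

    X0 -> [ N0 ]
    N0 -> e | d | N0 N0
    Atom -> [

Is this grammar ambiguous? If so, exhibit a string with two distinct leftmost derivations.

Ambiguous

Witness: [ d d d ]

Derivation 1: X0 ⇒ [ N0 ] ⇒ [ N0 N0 ] ⇒ [ d N0 ] ⇒ [ d N0 N0 ] ⇒ [ d d N0 ] ⇒ [ d d d ]
Derivation 2: X0 ⇒ [ N0 ] ⇒ [ N0 N0 ] ⇒ [ N0 N0 N0 ] ⇒ [ d N0 N0 ] ⇒ [ d d N0 ] ⇒ [ d d d ]

Two distinct leftmost derivations for the same string.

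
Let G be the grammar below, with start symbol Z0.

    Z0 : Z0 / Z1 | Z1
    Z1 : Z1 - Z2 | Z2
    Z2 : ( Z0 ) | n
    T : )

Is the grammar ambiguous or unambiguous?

Unambiguous

Only Z0, Z1, Z2 are reachable from Z0; ignoring the rest: The grammar is stratified — Z0 handles '/' (left-recursive), Z1 handles '-', Z2 atoms. Each operator has a fixed associativity and precedence level, so every string has one parse.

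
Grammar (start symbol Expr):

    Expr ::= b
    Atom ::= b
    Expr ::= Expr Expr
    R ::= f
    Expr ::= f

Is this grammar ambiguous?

Witness: b b b

Derivation 1: Expr ⇒ Expr Expr ⇒ b Expr ⇒ b Expr Expr ⇒ b b Expr ⇒ b b b
Derivation 2: Expr ⇒ Expr Expr ⇒ Expr Expr Expr ⇒ b Expr Expr ⇒ b b Expr ⇒ b b b

Two distinct leftmost derivations for the same string.

Ambiguous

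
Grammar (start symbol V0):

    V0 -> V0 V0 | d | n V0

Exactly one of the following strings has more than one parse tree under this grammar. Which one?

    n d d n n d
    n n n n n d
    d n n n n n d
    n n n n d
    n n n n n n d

n d d n n d

n d d n n d: 5 trees
n n n n n d: 1 tree
d n n n n n d: 1 tree
n n n n d: 1 tree
n n n n n n d: 1 tree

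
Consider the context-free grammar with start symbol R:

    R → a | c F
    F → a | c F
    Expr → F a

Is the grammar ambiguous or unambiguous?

Unambiguous

Only R, F are reachable from R; ignoring the rest: Restricted to the reachable nonterminals, every rule has the form A → t or A → t B, and no two rules for the same A share a first terminal. The grammar encodes a DFA — one run per string.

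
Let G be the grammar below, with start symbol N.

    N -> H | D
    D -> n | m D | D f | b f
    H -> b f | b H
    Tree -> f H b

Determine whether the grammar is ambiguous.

Witness: b f

Derivation 1: N ⇒ H ⇒ b f
Derivation 2: N ⇒ D ⇒ b f

Two distinct leftmost derivations for the same string.

Ambiguous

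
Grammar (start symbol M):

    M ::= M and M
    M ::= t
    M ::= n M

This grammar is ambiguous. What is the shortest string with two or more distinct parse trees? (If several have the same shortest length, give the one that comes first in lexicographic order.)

n t and t

length 1: no string has ≥2 trees
length 2: no string has ≥2 trees
length 3: no string has ≥2 trees
length 4: n t and t has 2 parse trees

Two derivations of n t and t:
  M ⇒ M and M ⇒ n M and M ⇒ n t and M ⇒ n t and t
  M ⇒ n M ⇒ n M and M ⇒ n t and M ⇒ n t and t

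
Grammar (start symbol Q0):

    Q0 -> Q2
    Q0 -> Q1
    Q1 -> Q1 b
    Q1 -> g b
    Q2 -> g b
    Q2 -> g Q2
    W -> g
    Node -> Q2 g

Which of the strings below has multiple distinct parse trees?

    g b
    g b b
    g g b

g b

g b: 2 trees
g b b: 1 tree
g g b: 1 tree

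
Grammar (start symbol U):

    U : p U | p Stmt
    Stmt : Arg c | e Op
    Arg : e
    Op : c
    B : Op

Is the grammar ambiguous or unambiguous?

Witness: p e c

Derivation 1: U ⇒ p Stmt ⇒ p Arg c ⇒ p e c
Derivation 2: U ⇒ p Stmt ⇒ p e Op ⇒ p e c

Two distinct leftmost derivations for the same string.

Ambiguous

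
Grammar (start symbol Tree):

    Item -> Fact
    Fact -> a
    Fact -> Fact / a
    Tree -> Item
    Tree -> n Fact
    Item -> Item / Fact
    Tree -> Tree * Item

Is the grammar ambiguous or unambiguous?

Ambiguous

Witness: a / a

Derivation 1: Tree ⇒ Item ⇒ Fact ⇒ Fact / a ⇒ a / a
Derivation 2: Tree ⇒ Item ⇒ Item / Fact ⇒ Fact / Fact ⇒ a / Fact ⇒ a / a

Two distinct leftmost derivations for the same string.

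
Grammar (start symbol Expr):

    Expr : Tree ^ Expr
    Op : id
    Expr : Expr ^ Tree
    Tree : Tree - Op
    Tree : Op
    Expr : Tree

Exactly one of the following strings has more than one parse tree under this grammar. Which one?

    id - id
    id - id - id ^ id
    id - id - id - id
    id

id - id - id ^ id

id - id: 1 tree
id - id - id ^ id: 2 trees
id - id - id - id: 1 tree
id: 1 tree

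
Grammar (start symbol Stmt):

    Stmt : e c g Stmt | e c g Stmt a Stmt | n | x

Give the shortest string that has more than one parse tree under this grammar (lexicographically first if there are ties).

length 1: no string has ≥2 trees
length 4: no string has ≥2 trees
length 6: no string has ≥2 trees
length 7: no string has ≥2 trees
length 9: e c g e c g n a n has 2 parse trees

Two derivations of e c g e c g n a n:
  Stmt ⇒ e c g Stmt ⇒ e c g e c g Stmt a Stmt ⇒ e c g e c g n a Stmt ⇒ e c g e c g n a n
  Stmt ⇒ e c g Stmt a Stmt ⇒ e c g e c g Stmt a Stmt ⇒ e c g e c g n a Stmt ⇒ e c g e c g n a n

e c g e c g n a n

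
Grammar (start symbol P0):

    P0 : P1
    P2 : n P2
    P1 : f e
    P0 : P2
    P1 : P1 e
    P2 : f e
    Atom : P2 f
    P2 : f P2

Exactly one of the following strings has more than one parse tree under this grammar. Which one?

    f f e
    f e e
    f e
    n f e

f e

f f e: 1 tree
f e e: 1 tree
f e: 2 trees
n f e: 1 tree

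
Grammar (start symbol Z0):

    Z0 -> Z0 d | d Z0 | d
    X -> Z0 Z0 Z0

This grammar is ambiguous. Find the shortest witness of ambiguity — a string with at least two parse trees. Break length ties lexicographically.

d d

length 1: no string has ≥2 trees
length 2: d d has 2 parse trees

Two derivations of d d:
  Z0 ⇒ Z0 d ⇒ d d
  Z0 ⇒ d Z0 ⇒ d d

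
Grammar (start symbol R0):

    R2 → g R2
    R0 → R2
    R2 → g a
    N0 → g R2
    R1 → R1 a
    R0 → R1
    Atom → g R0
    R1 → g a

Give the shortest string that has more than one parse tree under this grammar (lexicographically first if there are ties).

length 2: g a has 2 parse trees

Two derivations of g a:
  R0 ⇒ R2 ⇒ g a
  R0 ⇒ R1 ⇒ g a

g a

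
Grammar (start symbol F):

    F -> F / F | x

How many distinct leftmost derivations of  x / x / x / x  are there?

5

Parse trees for x / x / x / x:
  [F [F x] / [F [F x] / [F [F x] / [F x]]]]
  [F [F x] / [F [F [F x] / [F x]] / [F x]]]
  [F [F [F x] / [F x]] / [F [F x] / [F x]]]
  [F [F [F x] / [F [F x] / [F x]]] / [F x]]
  [F [F [F [F x] / [F x]] / [F x]] / [F x]]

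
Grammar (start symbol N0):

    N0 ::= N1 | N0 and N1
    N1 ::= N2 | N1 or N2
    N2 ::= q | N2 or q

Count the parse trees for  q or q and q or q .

Parse trees for q or q and q or q:
  [N0 [N0 [N1 [N2 [N2 q] or q]]] and [N1 [N2 [N2 q] or q]]]
  [N0 [N0 [N1 [N2 [N2 q] or q]]] and [N1 [N1 [N2 q]] or [N2 q]]]
  [N0 [N0 [N1 [N1 [N2 q]] or [N2 q]]] and [N1 [N2 [N2 q] or q]]]
  [N0 [N0 [N1 [N1 [N2 q]] or [N2 q]]] and [N1 [N1 [N2 q]] or [N2 q]]]

4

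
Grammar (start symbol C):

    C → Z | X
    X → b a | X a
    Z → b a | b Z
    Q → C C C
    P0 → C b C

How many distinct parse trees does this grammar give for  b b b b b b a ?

Parse trees for b b b b b b a:
  [C [Z b [Z b [Z b [Z b [Z b [Z b a]]]]]]]

1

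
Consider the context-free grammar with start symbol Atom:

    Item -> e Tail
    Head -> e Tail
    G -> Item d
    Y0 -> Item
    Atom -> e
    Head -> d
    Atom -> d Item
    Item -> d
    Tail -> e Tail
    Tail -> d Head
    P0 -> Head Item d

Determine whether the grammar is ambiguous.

(P0, G, Y0 are unreachable from Atom, so their rules don't affect L(Atom).) Restricted to the reachable nonterminals, every rule has the form A → t or A → t B, and no two rules for the same A share a first terminal. The grammar encodes a DFA — one run per string.

Unambiguous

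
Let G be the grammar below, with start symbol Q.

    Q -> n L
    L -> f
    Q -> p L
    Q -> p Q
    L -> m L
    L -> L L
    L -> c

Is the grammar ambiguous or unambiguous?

Ambiguous

Witness: n c c c

Derivation 1: Q ⇒ n L ⇒ n L L ⇒ n L L L ⇒ n c L L ⇒ n c c L ⇒ n c c c
Derivation 2: Q ⇒ n L ⇒ n L L ⇒ n c L ⇒ n c L L ⇒ n c c L ⇒ n c c c

Two distinct leftmost derivations for the same string.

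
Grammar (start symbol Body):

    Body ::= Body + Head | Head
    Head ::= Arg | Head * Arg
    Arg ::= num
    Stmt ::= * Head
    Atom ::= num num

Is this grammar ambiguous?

Only Body, Head, Arg are reachable from Body; ignoring the rest: This is a standard precedence ladder (Body over Head over Arg), with each level left-recursive on its own operator ('+' at Body, '*' at Head). That structure is LR(1), hence unambiguous.

Unambiguous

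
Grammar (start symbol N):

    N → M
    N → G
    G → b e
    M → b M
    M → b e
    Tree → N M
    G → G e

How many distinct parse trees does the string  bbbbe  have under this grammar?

1

Parse trees for bbbbe:
  [N [M b [M b [M b [M b e]]]]]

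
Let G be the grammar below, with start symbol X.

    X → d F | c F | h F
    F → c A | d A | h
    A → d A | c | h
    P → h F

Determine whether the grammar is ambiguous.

(P is unreachable from X, so its rules don't affect L(X).) Restricted to the reachable nonterminals, every rule has the form A → t or A → t B, and no two rules for the same A share a first terminal. The grammar encodes a DFA — one run per string.

Unambiguous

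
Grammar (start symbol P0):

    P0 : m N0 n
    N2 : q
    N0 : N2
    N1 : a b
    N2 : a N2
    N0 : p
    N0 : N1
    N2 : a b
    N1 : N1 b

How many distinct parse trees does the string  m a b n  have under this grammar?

Parse trees for m a b n:
  [P0 m [N0 [N2 a b]] n]
  [P0 m [N0 [N1 a b]] n]

2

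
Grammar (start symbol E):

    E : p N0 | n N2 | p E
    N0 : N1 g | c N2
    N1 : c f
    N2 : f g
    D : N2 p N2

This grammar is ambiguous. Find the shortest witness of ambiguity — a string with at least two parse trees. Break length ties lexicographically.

length 3: no string has ≥2 trees
length 4: p c f g has 2 parse trees

Two derivations of p c f g:
  E ⇒ p N0 ⇒ p N1 g ⇒ p c f g
  E ⇒ p N0 ⇒ p c N2 ⇒ p c f g

p c f g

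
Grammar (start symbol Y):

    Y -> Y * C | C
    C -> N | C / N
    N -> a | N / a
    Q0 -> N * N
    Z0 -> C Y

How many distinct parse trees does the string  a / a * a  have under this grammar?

2

Parse trees for a / a * a:
  [Y [Y [C [N [N a] / a]]] * [C [N a]]]
  [Y [Y [C [C [N a]] / [N a]]] * [C [N a]]]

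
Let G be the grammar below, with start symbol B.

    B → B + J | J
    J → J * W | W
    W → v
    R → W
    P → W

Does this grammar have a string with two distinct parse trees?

Only B, J, W are reachable from B; ignoring the rest: This is a standard precedence ladder (B over J over W), with each level left-recursive on its own operator ('+' at B, '*' at J). That structure is LR(1), hence unambiguous.

Unambiguous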